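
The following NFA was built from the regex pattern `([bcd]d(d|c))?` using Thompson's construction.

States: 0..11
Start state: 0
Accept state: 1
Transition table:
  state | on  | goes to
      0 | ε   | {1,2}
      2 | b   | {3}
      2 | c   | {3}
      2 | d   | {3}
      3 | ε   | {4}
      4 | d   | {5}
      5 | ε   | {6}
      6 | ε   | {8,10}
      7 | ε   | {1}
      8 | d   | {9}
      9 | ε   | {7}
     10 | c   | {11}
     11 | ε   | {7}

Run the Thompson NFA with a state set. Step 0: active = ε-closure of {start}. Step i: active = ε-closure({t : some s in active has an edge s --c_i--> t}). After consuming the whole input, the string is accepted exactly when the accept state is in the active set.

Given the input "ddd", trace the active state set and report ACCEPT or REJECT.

S₀ = ε-closure({0}) = {0,1,2}
'd' @ 1: {3,4}
'd' @ 2: {5,6,8,10}
'd' @ 3: {1,7,9}  [accepting]
end set {1,7,9} — state 1 in

Answer: ACCEPT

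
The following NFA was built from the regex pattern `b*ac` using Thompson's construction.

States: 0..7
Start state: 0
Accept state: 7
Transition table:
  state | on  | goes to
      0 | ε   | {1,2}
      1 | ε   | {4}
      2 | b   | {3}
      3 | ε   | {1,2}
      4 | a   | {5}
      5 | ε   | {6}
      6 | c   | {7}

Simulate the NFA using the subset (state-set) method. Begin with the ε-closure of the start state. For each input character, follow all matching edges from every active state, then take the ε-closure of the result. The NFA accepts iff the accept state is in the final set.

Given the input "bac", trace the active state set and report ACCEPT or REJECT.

initial (ε-close {0}): {0,1,2,4}
'b' @ 1: {1,2,3,4}
'a' @ 2: {5,6}
'c' @ 3: {7}  [accepting]
after full input: {7}  (accept=7 in)

Answer: ACCEPT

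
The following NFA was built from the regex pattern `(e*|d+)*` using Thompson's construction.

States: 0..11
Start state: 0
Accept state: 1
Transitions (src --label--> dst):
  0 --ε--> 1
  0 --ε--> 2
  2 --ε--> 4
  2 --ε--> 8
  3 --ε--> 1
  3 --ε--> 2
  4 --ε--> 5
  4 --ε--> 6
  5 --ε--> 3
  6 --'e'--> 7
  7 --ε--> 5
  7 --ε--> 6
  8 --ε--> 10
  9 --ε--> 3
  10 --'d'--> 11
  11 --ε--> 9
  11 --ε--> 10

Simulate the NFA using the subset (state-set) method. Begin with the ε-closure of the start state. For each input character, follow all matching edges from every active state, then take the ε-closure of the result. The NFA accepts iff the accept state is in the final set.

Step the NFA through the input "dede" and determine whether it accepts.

start: ε-closure({0}) = {0,1,2,3,4,5,6,8,10}
'd' @ 1: {1,2,3,4,5,6,8,9,10,11}  (accept∈set)
'e' @ 2: {1,2,3,4,5,6,7,8,10}  (accept∈set)
'd' @ 3: {1,2,3,4,5,6,8,9,10,11}  (accept∈set)
'e' @ 4: {1,2,3,4,5,6,7,8,10}  (accept∈set)
after full input: {1,2,3,4,5,6,7,8,10}  (accept=1 in)

Answer: ACCEPT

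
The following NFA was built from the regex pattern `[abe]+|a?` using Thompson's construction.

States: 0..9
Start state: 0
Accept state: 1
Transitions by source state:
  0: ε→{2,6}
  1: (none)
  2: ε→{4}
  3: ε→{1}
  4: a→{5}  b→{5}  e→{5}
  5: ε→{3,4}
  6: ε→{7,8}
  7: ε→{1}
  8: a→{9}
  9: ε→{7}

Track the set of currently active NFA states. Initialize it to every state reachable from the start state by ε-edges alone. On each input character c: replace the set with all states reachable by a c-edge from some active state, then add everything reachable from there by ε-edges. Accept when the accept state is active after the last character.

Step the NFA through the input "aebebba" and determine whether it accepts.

start: ε-closure({0}) = {0,1,2,4,6,7,8}
'a' @ 1: {1,3,4,5,7,9}  ✓accept
'e' @ 2: {1,3,4,5}  ✓accept
'b' @ 3: {1,3,4,5}  ✓accept
'e' @ 4: {1,3,4,5}  ✓accept
'b' @ 5: {1,3,4,5}  ✓accept
'b' @ 6: {1,3,4,5}  ✓accept
'a' @ 7: {1,3,4,5}  ✓accept
final: {1,3,4,5}; accept 1 in set

Answer: ACCEPT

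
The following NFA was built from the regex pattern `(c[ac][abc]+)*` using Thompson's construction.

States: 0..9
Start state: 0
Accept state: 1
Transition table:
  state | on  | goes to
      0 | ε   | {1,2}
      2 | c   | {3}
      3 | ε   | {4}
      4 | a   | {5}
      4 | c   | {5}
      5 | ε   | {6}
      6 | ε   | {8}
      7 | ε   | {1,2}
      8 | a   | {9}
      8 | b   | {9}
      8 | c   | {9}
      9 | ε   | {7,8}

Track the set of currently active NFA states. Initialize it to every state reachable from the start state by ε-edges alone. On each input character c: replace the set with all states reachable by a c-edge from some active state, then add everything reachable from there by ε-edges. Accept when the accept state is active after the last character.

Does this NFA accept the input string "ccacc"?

start: ε-closure({0}) = {0,1,2}
'c' @ 1: {3,4}
'c' @ 2: {5,6,8}
'a' @ 3: {1,2,7,8,9}  [accepting]
'c' @ 4: {1,2,3,4,7,8,9}  [accepting]
'c' @ 5: {1,2,3,4,5,6,7,8,9}  [accepting]
end set {1,2,3,4,5,6,7,8,9} — state 1 in

Answer: ACCEPT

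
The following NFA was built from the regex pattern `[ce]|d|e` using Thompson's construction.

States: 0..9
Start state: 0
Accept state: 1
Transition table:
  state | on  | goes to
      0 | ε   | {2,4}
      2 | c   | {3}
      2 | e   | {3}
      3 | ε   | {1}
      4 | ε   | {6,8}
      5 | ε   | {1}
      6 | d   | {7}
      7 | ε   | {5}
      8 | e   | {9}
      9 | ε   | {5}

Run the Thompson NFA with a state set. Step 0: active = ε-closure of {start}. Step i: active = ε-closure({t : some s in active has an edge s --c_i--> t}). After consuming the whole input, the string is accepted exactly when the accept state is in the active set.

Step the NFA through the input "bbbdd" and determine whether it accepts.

start: ε-closure({0}) = {0,2,4,6,8}
'b' @ 1: {}  — state set empty
rest 'bbdd' ignored (set empty)
final: {}; accept 1 not in set

Answer: REJECT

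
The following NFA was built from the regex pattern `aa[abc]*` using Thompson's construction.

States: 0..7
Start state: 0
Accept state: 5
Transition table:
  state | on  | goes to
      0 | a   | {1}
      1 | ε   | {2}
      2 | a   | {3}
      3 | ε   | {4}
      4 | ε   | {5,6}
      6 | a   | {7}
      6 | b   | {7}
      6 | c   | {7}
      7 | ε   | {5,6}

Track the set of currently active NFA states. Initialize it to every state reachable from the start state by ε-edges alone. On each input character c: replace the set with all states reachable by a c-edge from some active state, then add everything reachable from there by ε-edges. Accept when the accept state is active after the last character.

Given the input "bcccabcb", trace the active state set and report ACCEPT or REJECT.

initial (ε-close {0}): {0}
'b' @ 1: {}  — no active states
rest 'cccabcb' ignored (set empty)
end set {} — state 5 not in

Answer: REJECT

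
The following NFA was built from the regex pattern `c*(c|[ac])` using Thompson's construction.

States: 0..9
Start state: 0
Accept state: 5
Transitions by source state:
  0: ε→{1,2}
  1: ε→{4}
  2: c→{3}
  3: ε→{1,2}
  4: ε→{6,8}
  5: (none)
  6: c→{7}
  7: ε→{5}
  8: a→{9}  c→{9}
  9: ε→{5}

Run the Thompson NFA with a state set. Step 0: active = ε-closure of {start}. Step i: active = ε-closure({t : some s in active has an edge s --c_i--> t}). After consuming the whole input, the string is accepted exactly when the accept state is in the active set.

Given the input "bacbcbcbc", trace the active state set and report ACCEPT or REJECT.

Answer: REJECT

Trace:
S₀ = ε-closure({0}) = {0,1,2,4,6,8}
'b' @ 1: {}  — no active states
rest 'acbcbcbc' ignored (set empty)
final: {}; accept 5 not in set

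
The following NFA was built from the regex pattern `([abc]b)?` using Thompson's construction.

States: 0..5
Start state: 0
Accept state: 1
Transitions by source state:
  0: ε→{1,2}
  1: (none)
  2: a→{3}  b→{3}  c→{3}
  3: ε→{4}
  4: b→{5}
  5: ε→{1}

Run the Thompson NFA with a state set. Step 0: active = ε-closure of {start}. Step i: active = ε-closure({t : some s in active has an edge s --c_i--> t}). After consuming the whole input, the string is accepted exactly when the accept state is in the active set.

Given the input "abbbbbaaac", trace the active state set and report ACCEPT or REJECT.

start: ε-closure({0}) = {0,1,2}
'a' @ 1: {3,4}
'b' @ 2: {1,5}  (accept∈set)
'b' @ 3: {}  — state set empty
rest 'bbbaaac' ignored (set empty)
after full input: {}  (accept=1 not in)

Answer: REJECT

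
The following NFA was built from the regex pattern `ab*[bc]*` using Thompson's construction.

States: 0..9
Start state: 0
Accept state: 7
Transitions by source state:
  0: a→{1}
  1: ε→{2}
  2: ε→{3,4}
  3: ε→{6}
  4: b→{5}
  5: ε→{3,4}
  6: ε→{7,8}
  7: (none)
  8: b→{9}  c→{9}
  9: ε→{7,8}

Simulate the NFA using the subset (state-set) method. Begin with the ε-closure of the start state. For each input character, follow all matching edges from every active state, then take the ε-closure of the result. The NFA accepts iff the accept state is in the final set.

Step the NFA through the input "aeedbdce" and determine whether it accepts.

Answer: REJECT

Trace:
initial (ε-close {0}): {0}
'a' @ 1: {1,2,3,4,6,7,8}  (accept∈set)
'e' @ 2: {}  — state set empty
rest 'edbdce' ignored (set empty)
final: {}; accept 7 not in set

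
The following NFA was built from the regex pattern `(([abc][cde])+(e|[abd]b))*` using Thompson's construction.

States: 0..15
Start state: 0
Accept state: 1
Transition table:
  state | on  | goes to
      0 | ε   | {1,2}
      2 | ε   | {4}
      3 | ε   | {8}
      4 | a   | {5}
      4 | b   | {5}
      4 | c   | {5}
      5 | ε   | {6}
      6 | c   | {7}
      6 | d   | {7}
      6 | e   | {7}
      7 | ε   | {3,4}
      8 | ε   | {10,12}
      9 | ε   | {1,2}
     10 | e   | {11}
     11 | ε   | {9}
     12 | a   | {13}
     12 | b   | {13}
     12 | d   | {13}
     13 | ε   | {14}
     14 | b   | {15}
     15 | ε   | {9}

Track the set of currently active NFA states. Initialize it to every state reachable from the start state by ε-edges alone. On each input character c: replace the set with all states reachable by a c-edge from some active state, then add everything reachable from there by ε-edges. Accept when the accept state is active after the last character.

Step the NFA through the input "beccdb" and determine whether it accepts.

S₀ = ε-closure({0}) = {0,1,2,4}
'b' @ 1: {5,6}
'e' @ 2: {3,4,7,8,10,12}
'c' @ 3: {5,6}
'c' @ 4: {3,4,7,8,10,12}
'd' @ 5: {13,14}
'b' @ 6: {1,2,4,9,15}  ✓accept
end set {1,2,4,9,15} — state 1 in

Answer: ACCEPT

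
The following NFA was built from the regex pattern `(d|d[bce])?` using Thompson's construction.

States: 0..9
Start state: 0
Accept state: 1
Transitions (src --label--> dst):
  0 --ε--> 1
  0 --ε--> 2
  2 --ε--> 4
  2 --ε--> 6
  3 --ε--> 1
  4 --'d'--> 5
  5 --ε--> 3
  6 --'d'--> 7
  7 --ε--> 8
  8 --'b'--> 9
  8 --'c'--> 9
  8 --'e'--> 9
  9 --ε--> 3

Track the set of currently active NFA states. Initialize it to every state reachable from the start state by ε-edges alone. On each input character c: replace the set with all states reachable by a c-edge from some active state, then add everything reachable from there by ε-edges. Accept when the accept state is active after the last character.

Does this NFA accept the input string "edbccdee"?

S₀ = ε-closure({0}) = {0,1,2,4,6}
'e' @ 1: {}  — state set empty
rest 'dbccdee' ignored (set empty)
end set {} — state 1 not in

Answer: REJECT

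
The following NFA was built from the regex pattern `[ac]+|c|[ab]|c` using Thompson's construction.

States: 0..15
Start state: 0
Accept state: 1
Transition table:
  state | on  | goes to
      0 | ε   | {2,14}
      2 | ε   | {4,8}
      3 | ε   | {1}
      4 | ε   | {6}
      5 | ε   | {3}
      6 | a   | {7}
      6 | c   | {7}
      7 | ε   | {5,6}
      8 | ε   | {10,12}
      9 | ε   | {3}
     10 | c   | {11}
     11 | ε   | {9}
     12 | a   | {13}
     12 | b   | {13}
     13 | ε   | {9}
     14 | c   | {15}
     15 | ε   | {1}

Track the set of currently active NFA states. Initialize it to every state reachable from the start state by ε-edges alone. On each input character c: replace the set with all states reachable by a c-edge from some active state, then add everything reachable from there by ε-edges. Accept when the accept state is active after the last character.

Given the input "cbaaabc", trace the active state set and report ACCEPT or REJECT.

Answer: REJECT

Steps:
start: ε-closure({0}) = {0,2,4,6,8,10,12,14}
'c' @ 1: {1,3,5,6,7,9,11,15}  (accept∈set)
'b' @ 2: {}  — dead — no transitions
rest 'aaabc' ignored (set empty)
after full input: {}  (accept=1 not in)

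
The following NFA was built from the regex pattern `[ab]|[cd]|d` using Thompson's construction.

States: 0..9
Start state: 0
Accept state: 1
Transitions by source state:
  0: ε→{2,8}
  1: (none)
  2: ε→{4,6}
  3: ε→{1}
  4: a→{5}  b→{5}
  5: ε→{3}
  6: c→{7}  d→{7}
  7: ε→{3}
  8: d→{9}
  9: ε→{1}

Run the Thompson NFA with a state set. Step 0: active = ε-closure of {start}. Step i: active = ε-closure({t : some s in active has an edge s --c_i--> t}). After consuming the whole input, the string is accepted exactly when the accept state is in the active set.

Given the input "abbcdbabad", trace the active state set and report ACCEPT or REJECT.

Answer: REJECT

Derivation:
initial (ε-close {0}): {0,2,4,6,8}
'a' @ 1: {1,3,5}  [accepting]
'b' @ 2: {}  — no active states
rest 'bcdbabad' ignored (set empty)
end set {} — state 1 not in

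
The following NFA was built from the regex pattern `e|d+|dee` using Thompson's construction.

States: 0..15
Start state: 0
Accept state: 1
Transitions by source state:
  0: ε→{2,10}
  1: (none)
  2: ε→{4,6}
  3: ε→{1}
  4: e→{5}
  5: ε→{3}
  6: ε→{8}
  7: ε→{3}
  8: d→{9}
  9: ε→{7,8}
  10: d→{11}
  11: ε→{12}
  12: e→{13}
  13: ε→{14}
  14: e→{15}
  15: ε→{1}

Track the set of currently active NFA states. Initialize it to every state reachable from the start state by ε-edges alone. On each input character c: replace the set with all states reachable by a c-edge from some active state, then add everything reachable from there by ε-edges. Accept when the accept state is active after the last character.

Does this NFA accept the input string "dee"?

Answer: ACCEPT

Trace:
initial (ε-close {0}): {0,2,4,6,8,10}
'd' @ 1: {1,3,7,8,9,11,12}  [accepting]
'e' @ 2: {13,14}
'e' @ 3: {1,15}  [accepting]
end set {1,15} — state 1 in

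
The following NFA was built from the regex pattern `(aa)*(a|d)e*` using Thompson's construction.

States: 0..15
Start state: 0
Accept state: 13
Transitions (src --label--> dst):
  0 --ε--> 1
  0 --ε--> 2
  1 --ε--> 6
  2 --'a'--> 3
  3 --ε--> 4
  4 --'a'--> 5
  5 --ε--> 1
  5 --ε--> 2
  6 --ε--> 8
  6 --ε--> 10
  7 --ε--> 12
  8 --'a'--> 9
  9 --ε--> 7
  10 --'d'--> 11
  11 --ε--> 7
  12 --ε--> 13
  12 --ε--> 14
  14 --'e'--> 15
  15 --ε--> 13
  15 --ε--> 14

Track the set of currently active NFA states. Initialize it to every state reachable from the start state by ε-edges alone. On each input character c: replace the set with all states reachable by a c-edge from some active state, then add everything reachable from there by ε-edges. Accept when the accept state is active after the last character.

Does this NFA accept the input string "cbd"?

initial (ε-close {0}): {0,1,2,6,8,10}
'c' @ 1: {}  — no active states
rest 'bd' ignored (set empty)
end set {} — state 13 not in

Answer: REJECT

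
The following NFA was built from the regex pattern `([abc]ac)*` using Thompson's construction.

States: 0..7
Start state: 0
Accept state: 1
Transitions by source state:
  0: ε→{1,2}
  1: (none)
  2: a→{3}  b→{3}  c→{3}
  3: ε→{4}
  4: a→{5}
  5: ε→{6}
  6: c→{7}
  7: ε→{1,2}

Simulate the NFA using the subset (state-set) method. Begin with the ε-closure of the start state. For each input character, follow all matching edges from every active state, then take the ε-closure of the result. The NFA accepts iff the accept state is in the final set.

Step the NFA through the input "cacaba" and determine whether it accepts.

Answer: REJECT

Trace:
start: ε-closure({0}) = {0,1,2}
'c' @ 1: {3,4}
'a' @ 2: {5,6}
'c' @ 3: {1,2,7}  ✓accept
'a' @ 4: {3,4}
'b' @ 5: {}  — no active states
rest 'a' ignored (set empty)
after full input: {}  (accept=1 not in)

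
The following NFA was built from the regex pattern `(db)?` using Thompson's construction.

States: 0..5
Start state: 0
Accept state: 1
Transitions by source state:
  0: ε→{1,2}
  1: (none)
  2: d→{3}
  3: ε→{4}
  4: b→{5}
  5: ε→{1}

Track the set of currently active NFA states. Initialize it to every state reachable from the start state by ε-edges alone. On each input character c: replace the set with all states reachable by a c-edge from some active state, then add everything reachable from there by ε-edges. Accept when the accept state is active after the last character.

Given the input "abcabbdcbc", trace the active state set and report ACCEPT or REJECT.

initial (ε-close {0}): {0,1,2}
'a' @ 1: {}  — no active states
rest 'bcabbdcbc' ignored (set empty)
final: {}; accept 1 not in set

Answer: REJECT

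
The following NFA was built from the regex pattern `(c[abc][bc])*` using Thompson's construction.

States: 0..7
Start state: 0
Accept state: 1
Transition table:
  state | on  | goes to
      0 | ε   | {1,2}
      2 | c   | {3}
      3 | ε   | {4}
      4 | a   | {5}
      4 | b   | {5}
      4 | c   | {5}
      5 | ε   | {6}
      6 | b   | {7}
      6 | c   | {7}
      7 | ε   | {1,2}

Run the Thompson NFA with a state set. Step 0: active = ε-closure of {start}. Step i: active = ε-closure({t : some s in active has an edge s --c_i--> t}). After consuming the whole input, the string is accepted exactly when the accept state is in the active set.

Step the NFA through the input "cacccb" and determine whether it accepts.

Answer: ACCEPT

Trace:
initial (ε-close {0}): {0,1,2}
'c' @ 1: {3,4}
'a' @ 2: {5,6}
'c' @ 3: {1,2,7}  ✓accept
'c' @ 4: {3,4}
'c' @ 5: {5,6}
'b' @ 6: {1,2,7}  ✓accept
end set {1,2,7} — state 1 in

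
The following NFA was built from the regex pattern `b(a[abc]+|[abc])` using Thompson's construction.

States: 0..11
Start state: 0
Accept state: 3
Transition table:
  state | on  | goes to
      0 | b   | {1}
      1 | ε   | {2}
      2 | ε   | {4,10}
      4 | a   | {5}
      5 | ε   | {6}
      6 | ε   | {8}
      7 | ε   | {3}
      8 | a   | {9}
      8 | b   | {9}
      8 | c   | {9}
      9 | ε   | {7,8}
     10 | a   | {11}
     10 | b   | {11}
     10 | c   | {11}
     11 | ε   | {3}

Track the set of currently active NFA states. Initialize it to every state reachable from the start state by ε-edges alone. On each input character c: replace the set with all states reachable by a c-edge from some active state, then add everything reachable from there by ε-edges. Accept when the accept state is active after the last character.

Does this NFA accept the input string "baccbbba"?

initial (ε-close {0}): {0}
'b' @ 1: {1,2,4,10}
'a' @ 2: {3,5,6,8,11}  ✓accept
'c' @ 3: {3,7,8,9}  ✓accept
'c' @ 4: {3,7,8,9}  ✓accept
'b' @ 5: {3,7,8,9}  ✓accept
'b' @ 6: {3,7,8,9}  ✓accept
'b' @ 7: {3,7,8,9}  ✓accept
'a' @ 8: {3,7,8,9}  ✓accept
after full input: {3,7,8,9}  (accept=3 in)

Answer: ACCEPT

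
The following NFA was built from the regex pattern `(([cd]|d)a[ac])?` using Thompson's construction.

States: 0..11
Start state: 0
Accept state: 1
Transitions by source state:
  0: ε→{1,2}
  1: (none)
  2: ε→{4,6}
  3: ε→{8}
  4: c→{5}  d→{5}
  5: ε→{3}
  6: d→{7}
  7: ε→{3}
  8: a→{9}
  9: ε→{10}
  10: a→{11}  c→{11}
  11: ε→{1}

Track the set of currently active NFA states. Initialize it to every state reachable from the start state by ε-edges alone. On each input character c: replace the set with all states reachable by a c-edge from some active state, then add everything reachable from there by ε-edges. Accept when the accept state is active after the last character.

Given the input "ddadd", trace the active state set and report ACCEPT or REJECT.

Answer: REJECT

Trace:
initial (ε-close {0}): {0,1,2,4,6}
'd' @ 1: {3,5,7,8}
'd' @ 2: {}  — dead — no transitions
rest 'add' ignored (set empty)
final: {}; accept 1 not in set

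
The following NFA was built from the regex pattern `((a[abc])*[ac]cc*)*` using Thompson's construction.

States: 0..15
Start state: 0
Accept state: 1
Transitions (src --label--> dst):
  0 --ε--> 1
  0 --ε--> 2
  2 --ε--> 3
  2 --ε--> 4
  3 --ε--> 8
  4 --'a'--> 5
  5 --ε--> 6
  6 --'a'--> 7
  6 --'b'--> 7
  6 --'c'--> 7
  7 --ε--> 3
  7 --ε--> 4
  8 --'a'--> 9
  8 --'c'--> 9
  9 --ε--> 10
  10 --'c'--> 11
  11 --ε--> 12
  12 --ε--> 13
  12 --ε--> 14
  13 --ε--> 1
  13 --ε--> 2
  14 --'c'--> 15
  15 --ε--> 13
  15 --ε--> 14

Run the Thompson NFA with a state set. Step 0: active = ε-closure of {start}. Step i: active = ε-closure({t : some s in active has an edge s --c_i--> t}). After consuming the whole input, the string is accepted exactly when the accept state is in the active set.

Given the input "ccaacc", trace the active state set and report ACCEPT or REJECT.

Answer: ACCEPT

Derivation:
S₀ = ε-closure({0}) = {0,1,2,3,4,8}
'c' @ 1: {9,10}
'c' @ 2: {1,2,3,4,8,11,12,13,14}  [accepting]
'a' @ 3: {5,6,9,10}
'a' @ 4: {3,4,7,8}
'c' @ 5: {9,10}
'c' @ 6: {1,2,3,4,8,11,12,13,14}  [accepting]
final: {1,2,3,4,8,11,12,13,14}; accept 1 in set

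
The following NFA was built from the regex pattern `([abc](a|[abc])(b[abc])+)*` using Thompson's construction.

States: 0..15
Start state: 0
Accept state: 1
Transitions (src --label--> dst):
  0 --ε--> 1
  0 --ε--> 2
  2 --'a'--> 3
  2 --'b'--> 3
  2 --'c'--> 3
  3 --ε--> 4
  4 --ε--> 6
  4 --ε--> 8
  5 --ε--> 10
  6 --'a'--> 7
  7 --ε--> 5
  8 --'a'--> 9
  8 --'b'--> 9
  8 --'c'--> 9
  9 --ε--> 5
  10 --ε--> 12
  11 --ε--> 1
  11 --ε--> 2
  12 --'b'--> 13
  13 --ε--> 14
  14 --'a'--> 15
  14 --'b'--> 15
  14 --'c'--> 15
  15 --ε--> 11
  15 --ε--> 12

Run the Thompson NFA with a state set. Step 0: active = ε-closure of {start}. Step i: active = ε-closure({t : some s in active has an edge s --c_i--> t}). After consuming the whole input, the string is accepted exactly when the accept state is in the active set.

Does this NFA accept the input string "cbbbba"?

Answer: ACCEPT

Steps:
initial (ε-close {0}): {0,1,2}
'c' @ 1: {3,4,6,8}
'b' @ 2: {5,9,10,12}
'b' @ 3: {13,14}
'b' @ 4: {1,2,11,12,15}  [accepting]
'b' @ 5: {3,4,6,8,13,14}
'a' @ 6: {1,2,5,7,9,10,11,12,15}  [accepting]
final: {1,2,5,7,9,10,11,12,15}; accept 1 in set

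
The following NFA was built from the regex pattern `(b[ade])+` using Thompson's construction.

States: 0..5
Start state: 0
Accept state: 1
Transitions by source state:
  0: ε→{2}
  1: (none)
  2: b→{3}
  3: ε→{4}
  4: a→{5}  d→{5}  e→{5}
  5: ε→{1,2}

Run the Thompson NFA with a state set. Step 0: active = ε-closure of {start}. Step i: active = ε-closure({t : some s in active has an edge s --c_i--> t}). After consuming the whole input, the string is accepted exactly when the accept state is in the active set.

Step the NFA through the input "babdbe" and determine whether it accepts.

S₀ = ε-closure({0}) = {0,2}
'b' @ 1: {3,4}
'a' @ 2: {1,2,5}  ✓accept
'b' @ 3: {3,4}
'd' @ 4: {1,2,5}  ✓accept
'b' @ 5: {3,4}
'e' @ 6: {1,2,5}  ✓accept
end set {1,2,5} — state 1 in

Answer: ACCEPT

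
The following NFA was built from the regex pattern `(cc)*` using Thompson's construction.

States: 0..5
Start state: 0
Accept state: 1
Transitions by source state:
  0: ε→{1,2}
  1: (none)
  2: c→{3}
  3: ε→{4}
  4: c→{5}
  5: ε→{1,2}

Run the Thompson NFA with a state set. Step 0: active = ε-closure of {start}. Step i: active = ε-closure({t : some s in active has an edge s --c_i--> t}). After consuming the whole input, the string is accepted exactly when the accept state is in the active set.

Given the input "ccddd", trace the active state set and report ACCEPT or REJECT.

initial (ε-close {0}): {0,1,2}
'c' @ 1: {3,4}
'c' @ 2: {1,2,5}  [accepting]
'd' @ 3: {}  — dead — no transitions
rest 'dd' ignored (set empty)
after full input: {}  (accept=1 not in)

Answer: REJECT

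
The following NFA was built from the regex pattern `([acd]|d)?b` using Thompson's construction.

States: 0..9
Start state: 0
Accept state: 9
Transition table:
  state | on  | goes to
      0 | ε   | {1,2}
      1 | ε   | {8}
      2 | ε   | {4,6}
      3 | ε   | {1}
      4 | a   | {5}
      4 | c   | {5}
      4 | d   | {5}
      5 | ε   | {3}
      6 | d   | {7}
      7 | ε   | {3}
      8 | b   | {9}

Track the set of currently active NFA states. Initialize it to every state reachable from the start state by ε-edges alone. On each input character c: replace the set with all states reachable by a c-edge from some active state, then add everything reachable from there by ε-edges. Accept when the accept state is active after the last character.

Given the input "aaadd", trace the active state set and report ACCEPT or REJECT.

Answer: REJECT

Trace:
initial (ε-close {0}): {0,1,2,4,6,8}
'a' @ 1: {1,3,5,8}
'a' @ 2: {}  — dead — no transitions
rest 'add' ignored (set empty)
end set {} — state 9 not in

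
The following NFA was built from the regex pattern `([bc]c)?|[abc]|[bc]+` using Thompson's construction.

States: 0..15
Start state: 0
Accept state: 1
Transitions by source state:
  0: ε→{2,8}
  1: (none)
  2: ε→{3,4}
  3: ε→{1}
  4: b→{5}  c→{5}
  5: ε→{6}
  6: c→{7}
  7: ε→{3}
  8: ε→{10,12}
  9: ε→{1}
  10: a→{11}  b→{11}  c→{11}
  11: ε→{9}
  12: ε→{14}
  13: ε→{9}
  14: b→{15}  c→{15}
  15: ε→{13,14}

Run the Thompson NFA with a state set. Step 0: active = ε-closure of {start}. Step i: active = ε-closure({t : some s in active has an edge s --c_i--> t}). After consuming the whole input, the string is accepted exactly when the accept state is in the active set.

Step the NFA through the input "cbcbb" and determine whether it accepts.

Answer: ACCEPT

Steps:
start: ε-closure({0}) = {0,1,2,3,4,8,10,12,14}
'c' @ 1: {1,5,6,9,11,13,14,15}  [accepting]
'b' @ 2: {1,9,13,14,15}  [accepting]
'c' @ 3: {1,9,13,14,15}  [accepting]
'b' @ 4: {1,9,13,14,15}  [accepting]
'b' @ 5: {1,9,13,14,15}  [accepting]
after full input: {1,9,13,14,15}  (accept=1 in)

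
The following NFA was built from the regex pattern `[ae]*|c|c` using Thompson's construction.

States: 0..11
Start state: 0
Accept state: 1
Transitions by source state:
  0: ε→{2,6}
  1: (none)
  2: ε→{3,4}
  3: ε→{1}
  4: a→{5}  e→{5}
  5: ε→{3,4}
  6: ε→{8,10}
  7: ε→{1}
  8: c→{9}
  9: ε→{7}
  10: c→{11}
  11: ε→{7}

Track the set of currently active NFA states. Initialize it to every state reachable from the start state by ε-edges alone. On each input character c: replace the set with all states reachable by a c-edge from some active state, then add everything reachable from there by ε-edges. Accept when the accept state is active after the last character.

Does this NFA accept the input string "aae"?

start: ε-closure({0}) = {0,1,2,3,4,6,8,10}
'a' @ 1: {1,3,4,5}  ✓accept
'a' @ 2: {1,3,4,5}  ✓accept
'e' @ 3: {1,3,4,5}  ✓accept
final: {1,3,4,5}; accept 1 in set

Answer: ACCEPT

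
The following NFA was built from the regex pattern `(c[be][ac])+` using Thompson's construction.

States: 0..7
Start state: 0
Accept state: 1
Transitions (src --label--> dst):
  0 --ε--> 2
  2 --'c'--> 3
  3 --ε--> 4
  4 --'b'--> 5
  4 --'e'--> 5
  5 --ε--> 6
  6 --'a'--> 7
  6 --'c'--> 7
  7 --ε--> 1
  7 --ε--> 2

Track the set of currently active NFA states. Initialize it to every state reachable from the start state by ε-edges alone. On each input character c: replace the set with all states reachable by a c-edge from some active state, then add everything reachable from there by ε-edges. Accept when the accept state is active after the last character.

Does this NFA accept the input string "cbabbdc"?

initial (ε-close {0}): {0,2}
'c' @ 1: {3,4}
'b' @ 2: {5,6}
'a' @ 3: {1,2,7}  [accepting]
'b' @ 4: {}  — dead — no transitions
rest 'bdc' ignored (set empty)
after full input: {}  (accept=1 not in)

Answer: REJECT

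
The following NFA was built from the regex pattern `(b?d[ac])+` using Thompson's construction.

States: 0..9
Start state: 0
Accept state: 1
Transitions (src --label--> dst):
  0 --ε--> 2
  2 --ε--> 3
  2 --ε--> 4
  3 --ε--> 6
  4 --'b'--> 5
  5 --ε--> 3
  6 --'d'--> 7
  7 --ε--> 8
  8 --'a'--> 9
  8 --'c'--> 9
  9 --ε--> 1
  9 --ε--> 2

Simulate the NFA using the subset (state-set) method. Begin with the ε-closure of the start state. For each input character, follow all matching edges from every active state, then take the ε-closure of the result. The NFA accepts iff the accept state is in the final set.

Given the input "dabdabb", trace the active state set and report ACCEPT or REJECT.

start: ε-closure({0}) = {0,2,3,4,6}
'd' @ 1: {7,8}
'a' @ 2: {1,2,3,4,6,9}  [accepting]
'b' @ 3: {3,5,6}
'd' @ 4: {7,8}
'a' @ 5: {1,2,3,4,6,9}  [accepting]
'b' @ 6: {3,5,6}
'b' @ 7: {}  — dead — no transitions
after full input: {}  (accept=1 not in)

Answer: REJECT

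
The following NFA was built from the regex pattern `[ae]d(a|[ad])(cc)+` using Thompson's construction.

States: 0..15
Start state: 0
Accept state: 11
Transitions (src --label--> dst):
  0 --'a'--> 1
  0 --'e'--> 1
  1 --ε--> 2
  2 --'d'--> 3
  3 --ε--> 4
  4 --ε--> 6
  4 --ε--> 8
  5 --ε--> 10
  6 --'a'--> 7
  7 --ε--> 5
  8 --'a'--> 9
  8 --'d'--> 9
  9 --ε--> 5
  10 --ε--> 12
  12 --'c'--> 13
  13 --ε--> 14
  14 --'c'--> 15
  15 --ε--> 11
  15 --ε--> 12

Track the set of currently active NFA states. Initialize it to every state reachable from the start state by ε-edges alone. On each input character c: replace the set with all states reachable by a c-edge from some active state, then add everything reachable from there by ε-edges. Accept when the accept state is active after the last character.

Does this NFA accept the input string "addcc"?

S₀ = ε-closure({0}) = {0}
'a' @ 1: {1,2}
'd' @ 2: {3,4,6,8}
'd' @ 3: {5,9,10,12}
'c' @ 4: {13,14}
'c' @ 5: {11,12,15}  (accept∈set)
end set {11,12,15} — state 11 in

Answer: ACCEPT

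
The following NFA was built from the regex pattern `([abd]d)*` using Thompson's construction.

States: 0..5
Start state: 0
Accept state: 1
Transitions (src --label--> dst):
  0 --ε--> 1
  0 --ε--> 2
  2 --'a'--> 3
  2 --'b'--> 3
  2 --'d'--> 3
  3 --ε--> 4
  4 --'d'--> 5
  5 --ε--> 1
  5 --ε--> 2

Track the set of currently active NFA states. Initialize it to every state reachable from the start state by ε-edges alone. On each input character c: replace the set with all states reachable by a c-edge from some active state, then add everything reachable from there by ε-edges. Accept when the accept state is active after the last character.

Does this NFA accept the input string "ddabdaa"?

start: ε-closure({0}) = {0,1,2}
'd' @ 1: {3,4}
'd' @ 2: {1,2,5}  (accept∈set)
'a' @ 3: {3,4}
'b' @ 4: {}  — no active states
rest 'daa' ignored (set empty)
end set {} — state 1 not in

Answer: REJECT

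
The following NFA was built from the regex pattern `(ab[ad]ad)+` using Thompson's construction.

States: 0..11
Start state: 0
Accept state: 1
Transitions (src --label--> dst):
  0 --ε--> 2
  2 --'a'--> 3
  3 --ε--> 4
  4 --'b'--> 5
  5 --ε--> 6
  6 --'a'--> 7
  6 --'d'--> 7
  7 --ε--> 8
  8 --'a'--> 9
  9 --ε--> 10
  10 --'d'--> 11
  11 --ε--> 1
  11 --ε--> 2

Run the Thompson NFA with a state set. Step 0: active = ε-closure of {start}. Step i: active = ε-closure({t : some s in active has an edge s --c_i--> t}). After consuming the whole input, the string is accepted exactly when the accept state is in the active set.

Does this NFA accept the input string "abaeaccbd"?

Answer: REJECT

Steps:
start: ε-closure({0}) = {0,2}
'a' @ 1: {3,4}
'b' @ 2: {5,6}
'a' @ 3: {7,8}
'e' @ 4: {}  — dead — no transitions
rest 'accbd' ignored (set empty)
after full input: {}  (accept=1 not in)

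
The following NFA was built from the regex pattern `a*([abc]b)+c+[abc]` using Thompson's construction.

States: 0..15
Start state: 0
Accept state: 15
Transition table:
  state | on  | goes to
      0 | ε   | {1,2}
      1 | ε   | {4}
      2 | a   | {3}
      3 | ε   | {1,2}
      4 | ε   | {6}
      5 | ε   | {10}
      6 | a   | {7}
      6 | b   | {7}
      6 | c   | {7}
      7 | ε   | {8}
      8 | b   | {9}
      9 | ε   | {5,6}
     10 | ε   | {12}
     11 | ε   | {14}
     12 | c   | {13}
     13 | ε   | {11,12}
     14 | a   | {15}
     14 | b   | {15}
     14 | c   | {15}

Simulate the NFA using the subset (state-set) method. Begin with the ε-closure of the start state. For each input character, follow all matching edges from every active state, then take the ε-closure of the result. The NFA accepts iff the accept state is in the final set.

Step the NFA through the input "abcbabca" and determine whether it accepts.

initial (ε-close {0}): {0,1,2,4,6}
'a' @ 1: {1,2,3,4,6,7,8}
'b' @ 2: {5,6,7,8,9,10,12}
'c' @ 3: {7,8,11,12,13,14}
'b' @ 4: {5,6,9,10,12,15}  (accept∈set)
'a' @ 5: {7,8}
'b' @ 6: {5,6,9,10,12}
'c' @ 7: {7,8,11,12,13,14}
'a' @ 8: {15}  (accept∈set)
final: {15}; accept 15 in set

Answer: ACCEPT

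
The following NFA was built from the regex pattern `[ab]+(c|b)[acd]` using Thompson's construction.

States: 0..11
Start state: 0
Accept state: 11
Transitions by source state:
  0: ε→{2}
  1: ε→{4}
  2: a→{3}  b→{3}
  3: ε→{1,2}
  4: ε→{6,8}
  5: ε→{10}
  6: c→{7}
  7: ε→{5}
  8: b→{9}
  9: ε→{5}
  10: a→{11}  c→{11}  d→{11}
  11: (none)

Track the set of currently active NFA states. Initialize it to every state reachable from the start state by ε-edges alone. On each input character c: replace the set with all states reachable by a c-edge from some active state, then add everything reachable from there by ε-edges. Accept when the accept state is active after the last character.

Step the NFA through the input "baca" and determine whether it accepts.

Answer: ACCEPT

Derivation:
initial (ε-close {0}): {0,2}
'b' @ 1: {1,2,3,4,6,8}
'a' @ 2: {1,2,3,4,6,8}
'c' @ 3: {5,7,10}
'a' @ 4: {11}  (accept∈set)
after full input: {11}  (accept=11 in)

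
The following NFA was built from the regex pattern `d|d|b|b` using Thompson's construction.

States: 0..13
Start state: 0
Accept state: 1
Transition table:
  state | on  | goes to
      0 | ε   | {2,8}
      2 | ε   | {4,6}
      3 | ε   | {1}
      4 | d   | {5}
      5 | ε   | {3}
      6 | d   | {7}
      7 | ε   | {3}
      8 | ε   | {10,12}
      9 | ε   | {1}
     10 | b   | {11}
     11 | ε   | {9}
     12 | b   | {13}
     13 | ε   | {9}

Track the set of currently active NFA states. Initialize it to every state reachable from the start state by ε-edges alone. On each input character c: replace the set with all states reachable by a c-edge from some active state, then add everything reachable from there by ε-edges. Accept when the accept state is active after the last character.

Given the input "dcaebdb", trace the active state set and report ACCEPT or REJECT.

initial (ε-close {0}): {0,2,4,6,8,10,12}
'd' @ 1: {1,3,5,7}  [accepting]
'c' @ 2: {}  — no active states
rest 'aebdb' ignored (set empty)
final: {}; accept 1 not in set

Answer: REJECT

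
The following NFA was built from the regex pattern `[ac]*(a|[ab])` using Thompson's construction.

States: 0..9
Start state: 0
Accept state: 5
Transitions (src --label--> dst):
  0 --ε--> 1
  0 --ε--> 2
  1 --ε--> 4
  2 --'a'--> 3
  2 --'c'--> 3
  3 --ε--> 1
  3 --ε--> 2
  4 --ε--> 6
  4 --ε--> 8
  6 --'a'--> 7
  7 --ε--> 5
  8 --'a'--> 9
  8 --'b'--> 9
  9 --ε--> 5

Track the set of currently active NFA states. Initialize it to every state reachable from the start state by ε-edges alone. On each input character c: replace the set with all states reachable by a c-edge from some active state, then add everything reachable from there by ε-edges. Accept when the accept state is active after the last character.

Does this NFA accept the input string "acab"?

S₀ = ε-closure({0}) = {0,1,2,4,6,8}
'a' @ 1: {1,2,3,4,5,6,7,8,9}  ✓accept
'c' @ 2: {1,2,3,4,6,8}
'a' @ 3: {1,2,3,4,5,6,7,8,9}  ✓accept
'b' @ 4: {5,9}  ✓accept
after full input: {5,9}  (accept=5 in)

Answer: ACCEPT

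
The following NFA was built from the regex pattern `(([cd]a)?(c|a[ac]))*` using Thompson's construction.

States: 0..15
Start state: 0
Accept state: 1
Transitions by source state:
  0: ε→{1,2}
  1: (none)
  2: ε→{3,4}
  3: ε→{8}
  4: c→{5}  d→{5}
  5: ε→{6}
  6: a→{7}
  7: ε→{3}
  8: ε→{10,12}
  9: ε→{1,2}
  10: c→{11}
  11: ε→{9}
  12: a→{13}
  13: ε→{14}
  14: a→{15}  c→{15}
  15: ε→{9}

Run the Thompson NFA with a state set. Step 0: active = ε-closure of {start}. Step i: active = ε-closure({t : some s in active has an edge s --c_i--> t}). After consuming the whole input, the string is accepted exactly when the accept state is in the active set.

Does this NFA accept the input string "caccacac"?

S₀ = ε-closure({0}) = {0,1,2,3,4,8,10,12}
'c' @ 1: {1,2,3,4,5,6,8,9,10,11,12}  ✓accept
'a' @ 2: {3,7,8,10,12,13,14}
'c' @ 3: {1,2,3,4,8,9,10,11,12,15}  ✓accept
'c' @ 4: {1,2,3,4,5,6,8,9,10,11,12}  ✓accept
'a' @ 5: {3,7,8,10,12,13,14}
'c' @ 6: {1,2,3,4,8,9,10,11,12,15}  ✓accept
'a' @ 7: {13,14}
'c' @ 8: {1,2,3,4,8,9,10,12,15}  ✓accept
final: {1,2,3,4,8,9,10,12,15}; accept 1 in set

Answer: ACCEPT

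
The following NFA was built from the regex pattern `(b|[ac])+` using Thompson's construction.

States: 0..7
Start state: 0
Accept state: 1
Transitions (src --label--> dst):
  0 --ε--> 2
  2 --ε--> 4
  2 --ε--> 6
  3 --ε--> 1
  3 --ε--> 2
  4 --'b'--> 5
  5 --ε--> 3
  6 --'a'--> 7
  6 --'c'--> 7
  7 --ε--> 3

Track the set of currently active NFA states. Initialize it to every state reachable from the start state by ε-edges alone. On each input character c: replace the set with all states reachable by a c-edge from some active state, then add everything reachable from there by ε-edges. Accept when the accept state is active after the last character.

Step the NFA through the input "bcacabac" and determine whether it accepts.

initial (ε-close {0}): {0,2,4,6}
'b' @ 1: {1,2,3,4,5,6}  (accept∈set)
'c' @ 2: {1,2,3,4,6,7}  (accept∈set)
'a' @ 3: {1,2,3,4,6,7}  (accept∈set)
'c' @ 4: {1,2,3,4,6,7}  (accept∈set)
'a' @ 5: {1,2,3,4,6,7}  (accept∈set)
'b' @ 6: {1,2,3,4,5,6}  (accept∈set)
'a' @ 7: {1,2,3,4,6,7}  (accept∈set)
'c' @ 8: {1,2,3,4,6,7}  (accept∈set)
final: {1,2,3,4,6,7}; accept 1 in set

Answer: ACCEPT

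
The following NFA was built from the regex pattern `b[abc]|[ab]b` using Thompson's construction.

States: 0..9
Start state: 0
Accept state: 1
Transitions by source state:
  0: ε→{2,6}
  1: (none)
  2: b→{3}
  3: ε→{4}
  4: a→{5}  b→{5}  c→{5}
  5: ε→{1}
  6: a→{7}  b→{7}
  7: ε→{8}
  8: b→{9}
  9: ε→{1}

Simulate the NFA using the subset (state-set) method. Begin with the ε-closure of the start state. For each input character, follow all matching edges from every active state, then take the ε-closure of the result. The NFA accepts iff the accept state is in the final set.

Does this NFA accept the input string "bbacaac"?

start: ε-closure({0}) = {0,2,6}
'b' @ 1: {3,4,7,8}
'b' @ 2: {1,5,9}  (accept∈set)
'a' @ 3: {}  — dead — no transitions
rest 'caac' ignored (set empty)
end set {} — state 1 not in

Answer: REJECT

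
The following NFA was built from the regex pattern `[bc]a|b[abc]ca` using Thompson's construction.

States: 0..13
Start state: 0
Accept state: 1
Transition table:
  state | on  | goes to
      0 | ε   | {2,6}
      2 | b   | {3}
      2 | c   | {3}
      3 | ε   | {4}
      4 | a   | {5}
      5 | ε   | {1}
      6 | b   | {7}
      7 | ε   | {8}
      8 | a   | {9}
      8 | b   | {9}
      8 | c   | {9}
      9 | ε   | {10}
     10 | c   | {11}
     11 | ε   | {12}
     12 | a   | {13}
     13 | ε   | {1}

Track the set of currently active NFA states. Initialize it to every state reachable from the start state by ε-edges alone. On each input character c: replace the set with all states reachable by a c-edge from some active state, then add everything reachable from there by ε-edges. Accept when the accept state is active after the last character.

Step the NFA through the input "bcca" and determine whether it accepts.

Answer: ACCEPT

Trace:
S₀ = ε-closure({0}) = {0,2,6}
'b' @ 1: {3,4,7,8}
'c' @ 2: {9,10}
'c' @ 3: {11,12}
'a' @ 4: {1,13}  [accepting]
end set {1,13} — state 1 in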